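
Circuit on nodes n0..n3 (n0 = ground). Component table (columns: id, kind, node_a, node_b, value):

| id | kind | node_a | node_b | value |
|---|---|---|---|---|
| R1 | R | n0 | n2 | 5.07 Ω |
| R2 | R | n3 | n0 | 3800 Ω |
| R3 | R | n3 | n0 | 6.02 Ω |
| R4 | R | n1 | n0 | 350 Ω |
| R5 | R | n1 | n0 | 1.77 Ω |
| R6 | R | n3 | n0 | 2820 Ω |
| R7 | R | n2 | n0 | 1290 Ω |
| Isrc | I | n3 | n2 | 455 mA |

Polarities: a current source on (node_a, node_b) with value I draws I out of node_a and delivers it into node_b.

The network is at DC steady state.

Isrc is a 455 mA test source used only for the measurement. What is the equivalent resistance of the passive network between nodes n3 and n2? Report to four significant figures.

Element admittances at DC:
  Y(R1) = 0.1972 S between n0,n2
  Y(R2) = 0.0002632 S between n3,n0
  Y(R3) = 0.1661 S between n3,n0
  Y(R4) = 0.002857 S between n1,n0
  Y(R5) = 0.5650 S between n1,n0
  Y(R6) = 0.0003546 S between n3,n0
  Y(R7) = 0.0007752 S between n2,n0
  Isrc: injects 0.455 A into n2 (from n3)
Assemble and solve the 3×3 MNA system:
  V(n1)=0.000  V(n2)=2.298  V(n3)=-2.729

R_eq = 11.05 Ω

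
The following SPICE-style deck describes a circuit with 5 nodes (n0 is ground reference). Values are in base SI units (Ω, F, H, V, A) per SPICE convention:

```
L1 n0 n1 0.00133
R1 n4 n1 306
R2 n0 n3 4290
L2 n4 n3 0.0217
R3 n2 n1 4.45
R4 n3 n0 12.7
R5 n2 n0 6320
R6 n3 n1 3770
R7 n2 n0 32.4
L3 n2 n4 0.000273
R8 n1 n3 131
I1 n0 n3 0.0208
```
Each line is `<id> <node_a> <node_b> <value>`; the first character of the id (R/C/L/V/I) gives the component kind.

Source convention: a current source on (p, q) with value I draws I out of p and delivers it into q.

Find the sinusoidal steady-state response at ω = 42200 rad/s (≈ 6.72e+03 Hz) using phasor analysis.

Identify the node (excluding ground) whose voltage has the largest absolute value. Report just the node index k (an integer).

Apply KCL at each of the 4 non-ground nodes and solve the resulting linear system.
Node n1: branches {L1, R1, R3, R6, R8} → V_1 = 0.04514+0.01828j
Node n2: branches {R3, R5, R7, L3} → V_2 = 0.03966+0.01524j
Node n3: branches {R2, L2, R4, R6, R8, I1} → V_3 = 0.2437+0.004197j
Node n4: branches {R1, L2, L3} → V_4 = 0.04208+0.01522j

3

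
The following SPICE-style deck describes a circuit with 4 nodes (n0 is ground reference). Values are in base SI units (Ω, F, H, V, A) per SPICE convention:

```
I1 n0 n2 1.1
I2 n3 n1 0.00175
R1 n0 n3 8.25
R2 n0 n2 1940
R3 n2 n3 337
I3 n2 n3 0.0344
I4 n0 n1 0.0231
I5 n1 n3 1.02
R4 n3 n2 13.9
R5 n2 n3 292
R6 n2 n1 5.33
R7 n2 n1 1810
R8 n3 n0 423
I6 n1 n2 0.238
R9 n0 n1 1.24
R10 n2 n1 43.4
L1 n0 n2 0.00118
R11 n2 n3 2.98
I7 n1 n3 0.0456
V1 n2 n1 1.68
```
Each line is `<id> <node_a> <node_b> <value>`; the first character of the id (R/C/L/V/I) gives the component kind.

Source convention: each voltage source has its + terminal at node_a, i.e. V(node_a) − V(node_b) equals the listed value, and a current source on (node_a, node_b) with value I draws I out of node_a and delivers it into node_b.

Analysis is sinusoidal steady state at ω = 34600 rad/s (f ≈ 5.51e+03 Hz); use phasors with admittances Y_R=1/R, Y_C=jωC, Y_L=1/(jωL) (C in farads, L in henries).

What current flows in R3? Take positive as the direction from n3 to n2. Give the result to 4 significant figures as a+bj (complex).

0.004382-4.566e-05j A

Apply KCL at each of the 3 non-ground nodes and solve the resulting linear system.
Node n1: branches {I2, I4, I5, R6, R7, I6, R9, R10, I7, V1} → V_1 = 0.7850+0.06693j
Node n2: branches {I1, R2, R3, I3, R4, R5, R6, R7, I6, R10, L1, R11, V1} → V_2 = 2.465+0.06693j
Node n3: branches {I2, R1, R3, I3, I5, R4, R5, R8, R11, I7} → V_3 = 3.942+0.05154j
Source currents: i(V1)=1.557+0.05397j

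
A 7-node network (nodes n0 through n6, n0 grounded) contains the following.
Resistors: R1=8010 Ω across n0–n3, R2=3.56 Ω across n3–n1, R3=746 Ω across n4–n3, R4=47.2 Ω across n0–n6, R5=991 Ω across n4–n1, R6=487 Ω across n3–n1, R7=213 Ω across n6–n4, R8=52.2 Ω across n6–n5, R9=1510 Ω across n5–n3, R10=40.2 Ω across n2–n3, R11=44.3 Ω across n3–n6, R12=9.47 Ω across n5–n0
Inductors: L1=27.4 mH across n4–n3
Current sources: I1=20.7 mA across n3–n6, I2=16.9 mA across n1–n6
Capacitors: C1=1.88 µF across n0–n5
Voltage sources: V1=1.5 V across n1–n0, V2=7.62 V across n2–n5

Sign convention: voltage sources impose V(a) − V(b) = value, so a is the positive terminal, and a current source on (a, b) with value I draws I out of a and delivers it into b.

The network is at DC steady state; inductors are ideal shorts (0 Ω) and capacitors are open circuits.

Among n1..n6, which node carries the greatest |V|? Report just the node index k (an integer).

2

MNA unknowns: 6 node voltages V₁..V_6 plus 3 source currents (L1, V1, V2)
R1: Y=0.0001248 on G[0,3]
R2: Y=0.2809 on G[3,1]
R3: Y=0.001340 on G[4,3]
R4: Y=0.02119 on G[0,6]
R5: Y=0.001009 on G[4,1]
R6: Y=0.002053 on G[3,1]
R7: Y=0.004695 on G[6,4]
L1: row V4−V3=0, i_L1 at 4,3
R8: Y=0.01916 on G[6,5]
R9: Y=0.0006623 on G[5,3]
R10: Y=0.02488 on G[2,3]
R11: Y=0.02257 on G[3,6]
I1: z[3]−=0.0207, z[6]+=0.0207
R12: Y=0.1056 on G[5,0]
I2: z[1]−=0.0169, z[6]+=0.0169
C1: Y=0.000 on G[0,5]
V1: row V1−V0=1.5, i_V1 at 1,0
V2: row V2−V5=7.62, i_V2 at 2,5
solve → V1=1.500, V2=6.796, V3=1.787, V4=1.787, V5=-0.8245, V6=1.043
aux → i_L1=-0.003783, i_V1=0.06473, i_V2=-0.1246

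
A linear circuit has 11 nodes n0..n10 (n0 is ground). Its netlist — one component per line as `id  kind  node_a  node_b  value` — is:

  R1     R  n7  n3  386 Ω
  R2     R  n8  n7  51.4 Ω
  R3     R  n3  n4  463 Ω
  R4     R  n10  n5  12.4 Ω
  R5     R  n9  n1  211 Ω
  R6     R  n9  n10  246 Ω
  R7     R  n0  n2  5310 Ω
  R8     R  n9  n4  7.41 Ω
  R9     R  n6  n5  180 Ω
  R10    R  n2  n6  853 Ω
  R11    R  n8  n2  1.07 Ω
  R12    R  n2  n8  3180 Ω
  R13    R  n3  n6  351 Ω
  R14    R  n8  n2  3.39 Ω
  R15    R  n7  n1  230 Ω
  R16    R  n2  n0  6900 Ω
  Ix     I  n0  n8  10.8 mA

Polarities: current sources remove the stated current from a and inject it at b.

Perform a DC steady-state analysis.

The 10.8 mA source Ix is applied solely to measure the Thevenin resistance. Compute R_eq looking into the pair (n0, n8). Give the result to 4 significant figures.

Apply KCL at each of the 10 non-ground nodes and solve the resulting linear system.
Node n1: branches {R5, R15} → V_1 = 32.42
Node n2: branches {R7, R10, R11, R12, R14, R16} → V_2 = 32.41
Node n3: branches {R1, R3, R13} → V_3 = 32.41
Node n4: branches {R3, R8} → V_4 = 32.42
Node n5: branches {R4, R9} → V_5 = 32.41
Node n6: branches {R9, R10, R13} → V_6 = 32.41
Node n7: branches {R1, R2, R15} → V_7 = 32.42
Node n8: branches {R2, R11, R12, R14, Ix} → V_8 = 32.42
Node n9: branches {R5, R6, R8} → V_9 = 32.42
Node n10: branches {R4, R6} → V_10 = 32.41

R_eq = 3002. Ω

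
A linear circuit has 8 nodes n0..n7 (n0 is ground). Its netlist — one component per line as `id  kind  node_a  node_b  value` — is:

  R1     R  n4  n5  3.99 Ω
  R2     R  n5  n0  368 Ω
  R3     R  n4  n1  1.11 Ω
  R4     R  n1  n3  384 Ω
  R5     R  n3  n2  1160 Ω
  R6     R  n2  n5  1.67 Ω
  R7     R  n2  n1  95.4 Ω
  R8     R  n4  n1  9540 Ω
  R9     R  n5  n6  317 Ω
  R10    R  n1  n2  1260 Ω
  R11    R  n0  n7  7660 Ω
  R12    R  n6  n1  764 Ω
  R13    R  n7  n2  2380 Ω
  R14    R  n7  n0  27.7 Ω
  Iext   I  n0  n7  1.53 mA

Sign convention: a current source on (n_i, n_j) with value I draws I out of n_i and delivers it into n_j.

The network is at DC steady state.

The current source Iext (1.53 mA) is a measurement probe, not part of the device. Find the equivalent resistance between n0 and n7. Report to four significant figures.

R_eq = 27.33 Ω

Element admittances at DC:
  Y(R1) = 0.2506 S between n4,n5
  Y(R2) = 0.002717 S between n5,n0
  Y(R3) = 0.9009 S between n4,n1
  Y(R4) = 0.002604 S between n1,n3
  Y(R5) = 0.0008621 S between n3,n2
  Y(R6) = 0.5988 S between n2,n5
  Y(R7) = 0.01048 S between n2,n1
  Y(R8) = 0.0001048 S between n4,n1
  Y(R9) = 0.003155 S between n5,n6
  Y(R10) = 0.0007937 S between n1,n2
  Y(R11) = 0.0001305 S between n0,n7
  Y(R12) = 0.001309 S between n6,n1
  Y(R13) = 0.0004202 S between n7,n2
  Y(R14) = 0.03610 S between n7,n0
  Iext: injects 0.00153 A into n7 (from n0)
Assemble and solve the 7×7 MNA system:
  V(n1)=0.005597  V(n2)=0.005620  V(n3)=0.005603  V(n4)=0.005597  V(n5)=0.005595  V(n6)=0.005596  V(n7)=0.04181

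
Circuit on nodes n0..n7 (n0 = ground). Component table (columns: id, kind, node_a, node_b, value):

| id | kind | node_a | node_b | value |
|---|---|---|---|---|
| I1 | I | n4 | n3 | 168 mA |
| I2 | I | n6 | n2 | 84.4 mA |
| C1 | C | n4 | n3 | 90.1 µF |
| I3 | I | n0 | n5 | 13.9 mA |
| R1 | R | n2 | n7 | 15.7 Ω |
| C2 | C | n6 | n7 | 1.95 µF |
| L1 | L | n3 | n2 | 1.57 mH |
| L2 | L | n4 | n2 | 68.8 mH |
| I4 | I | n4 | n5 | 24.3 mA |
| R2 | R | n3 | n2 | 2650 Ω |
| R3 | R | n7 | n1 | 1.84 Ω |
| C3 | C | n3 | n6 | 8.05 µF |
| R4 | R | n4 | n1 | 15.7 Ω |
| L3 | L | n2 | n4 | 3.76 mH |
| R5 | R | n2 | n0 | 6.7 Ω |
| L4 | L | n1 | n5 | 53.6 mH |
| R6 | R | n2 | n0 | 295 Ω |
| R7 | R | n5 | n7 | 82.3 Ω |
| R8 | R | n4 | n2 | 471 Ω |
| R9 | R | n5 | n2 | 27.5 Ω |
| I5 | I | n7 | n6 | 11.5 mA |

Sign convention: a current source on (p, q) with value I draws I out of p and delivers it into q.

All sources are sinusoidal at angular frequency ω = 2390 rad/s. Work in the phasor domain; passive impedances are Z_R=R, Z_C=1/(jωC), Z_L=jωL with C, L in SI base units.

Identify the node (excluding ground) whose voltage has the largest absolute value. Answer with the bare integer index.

6

Element admittances at ω=2390 rad/s:
  I1: injects 0.168 A into n3 (from n4)
  I2: injects 0.0844 A into n2 (from n6)
  Y(C1) = 0.000+0.2153j S between n4,n3
  I3: injects 0.0139 A into n5 (from n0)
  Y(R1) = 0.06369+0.000j S between n2,n7
  Y(C2) = 0.000+0.004660j S between n6,n7
  Y(L1) = 0.000-0.2665j S between n3,n2
  Y(L2) = 0.000-0.006082j S between n4,n2
  I4: injects 0.0243 A into n5 (from n4)
  Y(R2) = 0.0003774+0.000j S between n3,n2
  Y(R3) = 0.5435+0.000j S between n7,n1
  Y(C3) = 0.000+0.01924j S between n3,n6
  Y(R4) = 0.06369+0.000j S between n4,n1
  Y(L3) = 0.000-0.1113j S between n2,n4
  Y(R5) = 0.1493+0.000j S between n2,n0
  Y(L4) = 0.000-0.007806j S between n1,n5
  Y(R6) = 0.003390+0.000j S between n2,n0
  Y(R7) = 0.01215+0.000j S between n5,n7
  Y(R8) = 0.002123+0.000j S between n4,n2
  Y(R9) = 0.03636+0.000j S between n5,n2
  I5: injects 0.0115 A into n6 (from n7)
Assemble and solve the 7×7 MNA system:
  V(n1)=-0.01208+0.2830j  V(n2)=0.09106+0.000j  V(n3)=0.1933-0.6254j  V(n4)=0.06939+0.6407j  V(n5)=0.8632+0.2044j  V(n6)=0.1516+2.596j  V(n7)=-0.02049+0.2537j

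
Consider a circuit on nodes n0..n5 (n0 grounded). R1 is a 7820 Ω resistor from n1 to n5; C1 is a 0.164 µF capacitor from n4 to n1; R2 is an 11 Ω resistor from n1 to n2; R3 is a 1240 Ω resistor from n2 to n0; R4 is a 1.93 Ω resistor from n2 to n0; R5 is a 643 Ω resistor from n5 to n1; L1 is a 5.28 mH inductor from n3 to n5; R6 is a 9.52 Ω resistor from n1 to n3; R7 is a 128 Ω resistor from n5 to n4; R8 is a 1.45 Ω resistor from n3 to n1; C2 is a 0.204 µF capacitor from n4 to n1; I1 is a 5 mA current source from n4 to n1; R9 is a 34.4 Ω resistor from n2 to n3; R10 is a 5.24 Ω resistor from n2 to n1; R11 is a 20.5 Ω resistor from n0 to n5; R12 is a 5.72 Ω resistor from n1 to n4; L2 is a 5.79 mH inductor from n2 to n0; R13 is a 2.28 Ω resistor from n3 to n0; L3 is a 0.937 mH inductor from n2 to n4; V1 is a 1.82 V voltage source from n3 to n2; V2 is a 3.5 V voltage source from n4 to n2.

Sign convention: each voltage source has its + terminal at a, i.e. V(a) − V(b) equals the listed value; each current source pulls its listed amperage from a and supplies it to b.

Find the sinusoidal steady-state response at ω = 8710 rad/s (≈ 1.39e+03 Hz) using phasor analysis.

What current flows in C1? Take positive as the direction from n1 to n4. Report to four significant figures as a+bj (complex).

-6.409e-06-0.002645j A

Apply KCL at each of the 5 non-ground nodes and solve the resulting linear system.
Node n1: branches {R1, C1, R2, R5, R6, R8, C2, I1, R10, R12} → V_1 = 0.7922-0.003359j
Node n2: branches {R2, R3, R4, R9, R10, L2, L3, V1, V2} → V_2 = -0.8562-0.007846j
Node n3: branches {L1, R6, R8, R9, R13, V1} → V_3 = 0.9638-0.007846j
Node n4: branches {C1, R7, C2, I1, R12, L3, V2} → V_4 = 2.644-0.007846j
Node n5: branches {R1, R5, L1, R7, R11} → V_5 = 0.4468-0.1940j
Source currents: i(V1)=-0.6160+0.01825j, i(V2)=-0.3459+0.4222j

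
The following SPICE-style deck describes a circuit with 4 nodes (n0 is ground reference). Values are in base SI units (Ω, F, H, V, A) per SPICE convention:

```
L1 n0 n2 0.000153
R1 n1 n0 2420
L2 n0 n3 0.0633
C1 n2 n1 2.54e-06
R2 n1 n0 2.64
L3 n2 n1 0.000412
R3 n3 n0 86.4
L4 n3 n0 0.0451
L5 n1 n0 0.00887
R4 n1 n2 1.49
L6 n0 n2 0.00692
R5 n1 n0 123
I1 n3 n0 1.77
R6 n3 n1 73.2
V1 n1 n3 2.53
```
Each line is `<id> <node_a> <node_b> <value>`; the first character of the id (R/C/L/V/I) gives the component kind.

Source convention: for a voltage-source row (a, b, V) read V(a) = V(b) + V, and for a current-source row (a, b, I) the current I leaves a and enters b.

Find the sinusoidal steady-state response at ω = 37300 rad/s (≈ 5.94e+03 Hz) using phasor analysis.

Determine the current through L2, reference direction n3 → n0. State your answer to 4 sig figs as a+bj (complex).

Apply KCL at each of the 3 non-ground nodes and solve the resulting linear system.
Node n1: branches {R1, C1, R2, L3, L5, R4, R5, R6, V1} → V_1 = -3.399-1.329j
Node n2: branches {L1, C1, L3, R4, L6} → V_2 = -2.869-2.118j
Node n3: branches {L2, R3, L4, I1, R6, V1} → V_3 = -5.929-1.329j
Source currents: i(V1)=1.665-0.009346j

-0.0005629+0.002511j A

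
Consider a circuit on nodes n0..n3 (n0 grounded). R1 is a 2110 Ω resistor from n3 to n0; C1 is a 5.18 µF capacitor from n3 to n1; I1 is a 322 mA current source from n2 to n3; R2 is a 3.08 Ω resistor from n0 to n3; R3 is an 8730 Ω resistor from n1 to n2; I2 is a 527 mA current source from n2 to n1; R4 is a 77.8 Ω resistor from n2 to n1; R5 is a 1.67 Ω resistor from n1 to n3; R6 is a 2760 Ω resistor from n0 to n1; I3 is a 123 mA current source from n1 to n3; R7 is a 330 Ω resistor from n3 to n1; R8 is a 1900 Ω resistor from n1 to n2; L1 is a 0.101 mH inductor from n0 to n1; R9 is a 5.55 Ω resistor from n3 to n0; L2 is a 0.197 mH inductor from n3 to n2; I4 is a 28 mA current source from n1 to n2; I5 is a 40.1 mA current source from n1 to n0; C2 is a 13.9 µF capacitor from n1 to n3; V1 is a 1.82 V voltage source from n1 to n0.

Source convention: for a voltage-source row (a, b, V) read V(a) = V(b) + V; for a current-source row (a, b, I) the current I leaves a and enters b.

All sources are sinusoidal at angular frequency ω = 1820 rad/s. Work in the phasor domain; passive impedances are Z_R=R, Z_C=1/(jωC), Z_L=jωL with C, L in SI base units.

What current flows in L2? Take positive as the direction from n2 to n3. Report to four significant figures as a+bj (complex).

Apply KCL at each of the 3 non-ground nodes and solve the resulting linear system.
Node n1: branches {C1, R3, I2, R4, R5, R6, I3, R7, R8, L1, I4, I5, C2, V1} → V_1 = 1.820+0.000j
Node n2: branches {I1, R3, I2, R4, R8, L2, I4} → V_2 = 0.6638-0.2495j
Node n3: branches {R1, C1, I1, R2, R5, I3, R7, R9, L2, C2} → V_3 = 0.6650+0.03927j
Source currents: i(V1)=-0.3768+9.881j

-0.8054+0.003367j A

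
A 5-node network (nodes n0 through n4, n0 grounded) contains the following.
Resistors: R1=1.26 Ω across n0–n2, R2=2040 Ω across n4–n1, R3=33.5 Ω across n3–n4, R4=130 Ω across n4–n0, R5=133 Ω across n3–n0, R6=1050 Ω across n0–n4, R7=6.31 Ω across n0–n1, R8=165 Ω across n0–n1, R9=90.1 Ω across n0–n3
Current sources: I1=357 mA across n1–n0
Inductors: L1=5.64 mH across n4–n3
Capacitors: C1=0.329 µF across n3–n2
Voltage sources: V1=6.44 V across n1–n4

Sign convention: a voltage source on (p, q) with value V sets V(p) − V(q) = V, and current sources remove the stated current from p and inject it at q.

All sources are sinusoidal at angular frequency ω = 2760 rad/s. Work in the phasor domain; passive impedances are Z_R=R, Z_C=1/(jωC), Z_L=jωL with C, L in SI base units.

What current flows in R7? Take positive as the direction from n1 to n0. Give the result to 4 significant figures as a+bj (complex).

-0.1638-0.01746j A

Element admittances at ω=2760 rad/s:
  Y(R1) = 0.7937+0.000j S between n0,n2
  Y(R2) = 0.0004902+0.000j S between n4,n1
  Y(R3) = 0.02985+0.000j S between n3,n4
  Y(R4) = 0.007692+0.000j S between n4,n0
  Y(R5) = 0.007519+0.000j S between n3,n0
  I1: injects 0.357 A into n0 (from n1)
  Y(R6) = 0.0009524+0.000j S between n0,n4
  Y(L1) = 0.000-0.06424j S between n4,n3
  Y(R7) = 0.1585+0.000j S between n0,n1
  Y(C1) = 0.000+0.0009080j S between n3,n2
  Y(R8) = 0.006061+0.000j S between n0,n1
  Y(R9) = 0.01110+0.000j S between n0,n3
  V1: constraint V(n1)−V(n4) = 6.44
Assemble and solve the 5×5 MNA system:
  V(n1)=-1.034-0.1102j  V(n2)=-0.001544-0.007438j  V(n3)=-6.502+1.342j  V(n4)=-7.474-0.1102j
  i(V1)=-0.1900+0.01813j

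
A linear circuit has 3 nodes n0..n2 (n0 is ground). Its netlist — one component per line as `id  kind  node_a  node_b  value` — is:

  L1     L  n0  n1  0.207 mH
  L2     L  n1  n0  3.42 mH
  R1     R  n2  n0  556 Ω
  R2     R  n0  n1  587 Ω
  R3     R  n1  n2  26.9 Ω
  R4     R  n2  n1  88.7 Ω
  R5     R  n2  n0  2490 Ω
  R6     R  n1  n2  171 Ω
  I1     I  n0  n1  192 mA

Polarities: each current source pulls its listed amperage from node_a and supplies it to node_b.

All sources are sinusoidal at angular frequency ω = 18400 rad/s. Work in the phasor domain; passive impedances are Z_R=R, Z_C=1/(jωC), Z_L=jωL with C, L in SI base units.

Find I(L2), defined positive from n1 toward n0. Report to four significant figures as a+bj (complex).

0.01096-0.0001502j A

Apply KCL at each of the 2 non-ground nodes and solve the resulting linear system.
Node n1: branches {L1, L2, R2, R3, R4, R6, I1} → V_1 = 0.009454+0.6894j
Node n2: branches {R1, R3, R4, R5, R6} → V_2 = 0.009085+0.6626j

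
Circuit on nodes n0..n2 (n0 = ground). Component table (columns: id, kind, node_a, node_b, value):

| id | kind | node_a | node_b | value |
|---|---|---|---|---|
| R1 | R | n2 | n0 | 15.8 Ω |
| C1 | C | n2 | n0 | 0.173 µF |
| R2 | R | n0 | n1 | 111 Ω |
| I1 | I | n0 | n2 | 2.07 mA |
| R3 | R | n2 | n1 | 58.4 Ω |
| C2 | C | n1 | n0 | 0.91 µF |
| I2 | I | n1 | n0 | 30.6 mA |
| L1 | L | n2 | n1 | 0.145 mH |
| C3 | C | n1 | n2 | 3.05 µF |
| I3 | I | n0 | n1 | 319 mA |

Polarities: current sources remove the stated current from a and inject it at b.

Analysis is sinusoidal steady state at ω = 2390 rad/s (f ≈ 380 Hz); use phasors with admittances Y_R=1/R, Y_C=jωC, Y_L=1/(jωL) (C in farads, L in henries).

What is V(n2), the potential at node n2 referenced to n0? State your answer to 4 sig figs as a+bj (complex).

4.014-0.1547j V

Apply KCL at each of the 2 non-ground nodes and solve the resulting linear system.
Node n1: branches {R2, R3, C2, I2, L1, C3, I3} → V_1 = 4.018-0.06717j
Node n2: branches {R1, C1, I1, R3, L1, C3} → V_2 = 4.014-0.1547j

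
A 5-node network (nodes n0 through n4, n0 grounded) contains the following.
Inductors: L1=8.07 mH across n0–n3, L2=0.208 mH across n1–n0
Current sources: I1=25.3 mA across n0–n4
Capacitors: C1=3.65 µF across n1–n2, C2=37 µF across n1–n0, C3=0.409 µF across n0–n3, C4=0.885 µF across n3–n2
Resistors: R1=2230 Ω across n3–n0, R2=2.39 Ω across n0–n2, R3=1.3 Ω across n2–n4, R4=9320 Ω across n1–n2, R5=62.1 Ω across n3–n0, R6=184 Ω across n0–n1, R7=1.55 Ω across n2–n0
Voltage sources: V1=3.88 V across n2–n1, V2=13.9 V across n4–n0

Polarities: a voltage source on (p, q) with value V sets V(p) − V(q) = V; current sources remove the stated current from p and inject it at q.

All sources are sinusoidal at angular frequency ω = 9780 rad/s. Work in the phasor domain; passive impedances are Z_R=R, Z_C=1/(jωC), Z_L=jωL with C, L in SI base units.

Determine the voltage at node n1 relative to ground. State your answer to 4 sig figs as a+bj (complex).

MNA unknowns: 4 node voltages V₁..V_4 plus 2 source currents (V1, V2)
L1: Y=0.000-0.01267j on G[0,3]
I1: z[0]−=0.0253, z[4]+=0.0253
C1: Y=0.000+0.03570j on G[1,2]
R1: Y=0.0004484+0.000j on G[3,0]
C2: Y=0.000+0.3619j on G[1,0]
R2: Y=0.4184+0.000j on G[0,2]
R3: Y=0.7692+0.000j on G[2,4]
R4: Y=0.0001073+0.000j on G[1,2]
L2: Y=0.000-0.4916j on G[1,0]
R5: Y=0.01610+0.000j on G[3,0]
R6: Y=0.005435+0.000j on G[0,1]
C3: Y=0.000+0.004000j on G[0,3]
R7: Y=0.6452+0.000j on G[2,0]
C4: Y=0.000+0.008655j on G[3,2]
V1: row V2−V1=3.88, i_V1 at 2,1
V2: row V4−V0=13.9, i_V2 at 4,0
solve → V1=1.927+0.1083j, V2=5.807+0.1083j, V3=-0.05941+3.036j, V4=13.90+0.000j
aux → i_V1=0.02411-0.3878j, i_V2=-6.200+0.08334j

1.927+0.1083j V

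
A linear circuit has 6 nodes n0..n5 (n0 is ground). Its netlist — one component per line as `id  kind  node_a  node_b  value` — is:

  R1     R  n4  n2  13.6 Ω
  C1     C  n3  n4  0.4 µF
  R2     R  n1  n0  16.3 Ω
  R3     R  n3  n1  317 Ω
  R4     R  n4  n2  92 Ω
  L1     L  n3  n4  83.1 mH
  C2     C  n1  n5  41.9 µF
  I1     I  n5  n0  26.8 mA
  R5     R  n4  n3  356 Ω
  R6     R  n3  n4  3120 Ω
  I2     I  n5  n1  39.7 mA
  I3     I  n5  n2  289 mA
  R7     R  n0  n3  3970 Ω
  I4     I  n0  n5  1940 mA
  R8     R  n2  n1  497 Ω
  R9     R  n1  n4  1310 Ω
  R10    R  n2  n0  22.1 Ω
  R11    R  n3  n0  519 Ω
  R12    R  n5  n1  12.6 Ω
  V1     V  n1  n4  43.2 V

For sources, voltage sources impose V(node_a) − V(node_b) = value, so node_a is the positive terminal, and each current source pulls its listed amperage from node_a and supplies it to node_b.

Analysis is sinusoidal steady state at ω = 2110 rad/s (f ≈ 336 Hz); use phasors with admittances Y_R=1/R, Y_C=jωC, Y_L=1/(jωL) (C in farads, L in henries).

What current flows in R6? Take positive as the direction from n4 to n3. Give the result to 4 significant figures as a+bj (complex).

Element admittances at ω=2110 rad/s:
  Y(R1) = 0.07353+0.000j S between n4,n2
  Y(C1) = 0.000+0.0008440j S between n3,n4
  Y(R2) = 0.06135+0.000j S between n1,n0
  Y(R3) = 0.003155+0.000j S between n3,n1
  Y(R4) = 0.01087+0.000j S between n4,n2
  Y(L1) = 0.000-0.005703j S between n3,n4
  Y(C2) = 0.000+0.08841j S between n1,n5
  I1: injects 0.0268 A into n0 (from n5)
  Y(R5) = 0.002809+0.000j S between n4,n3
  Y(R6) = 0.0003205+0.000j S between n3,n4
  I2: injects 0.0397 A into n1 (from n5)
  I3: injects 0.289 A into n2 (from n5)
  Y(R7) = 0.0002519+0.000j S between n0,n3
  I4: injects 1.94 A into n5 (from n0)
  Y(R8) = 0.002012+0.000j S between n2,n1
  Y(R9) = 0.0007634+0.000j S between n1,n4
  Y(R10) = 0.04525+0.000j S between n2,n0
  Y(R11) = 0.001927+0.000j S between n3,n0
  Y(R12) = 0.07937+0.000j S between n5,n1
  V1: constraint V(n1)−V(n4) = 43.2
Assemble and solve the 6×6 MNA system:
  V(n1)=33.58-0.1883j  V(n2)=-3.458-0.1236j  V(n3)=4.333+7.871j  V(n4)=-9.619-0.1883j  V(n5)=42.49-10.11j
  i(V1)=-0.6358+0.03711j

-0.004472-0.002583j A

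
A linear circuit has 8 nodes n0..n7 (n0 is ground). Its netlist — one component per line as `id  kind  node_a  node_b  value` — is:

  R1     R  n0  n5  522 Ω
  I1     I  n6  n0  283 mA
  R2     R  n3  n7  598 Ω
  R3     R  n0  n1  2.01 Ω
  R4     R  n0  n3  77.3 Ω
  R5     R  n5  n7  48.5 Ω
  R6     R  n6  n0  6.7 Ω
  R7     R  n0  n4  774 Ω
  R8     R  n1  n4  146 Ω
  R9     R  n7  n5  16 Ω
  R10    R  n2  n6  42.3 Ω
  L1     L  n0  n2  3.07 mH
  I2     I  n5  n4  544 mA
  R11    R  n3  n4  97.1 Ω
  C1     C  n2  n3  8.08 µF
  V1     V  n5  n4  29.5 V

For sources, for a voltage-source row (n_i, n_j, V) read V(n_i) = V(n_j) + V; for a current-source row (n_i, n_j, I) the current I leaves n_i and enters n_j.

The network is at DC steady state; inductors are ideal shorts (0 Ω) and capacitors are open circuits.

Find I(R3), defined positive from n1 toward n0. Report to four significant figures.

MNA unknowns: 7 node voltages V₁..V_7 plus 2 source currents (L1, V1)
R1: Y=0.001916 on G[0,5]
I1: z[6]−=0.283, z[0]+=0.283
R2: Y=0.001672 on G[3,7]
R3: Y=0.4975 on G[0,1]
R4: Y=0.01294 on G[0,3]
R5: Y=0.02062 on G[5,7]
R6: Y=0.1493 on G[6,0]
R7: Y=0.001292 on G[0,4]
R8: Y=0.006849 on G[1,4]
R9: Y=0.06250 on G[7,5]
R10: Y=0.02364 on G[2,6]
L1: row V0−V2=0, i_L1 at 0,2
I2: z[5]−=0.544, z[4]+=0.544
R11: Y=0.01030 on G[3,4]
C1: Y=0.000 on G[2,3]
V1: row V5−V4=29.5, i_V1 at 5,4
solve → V1=-0.06857, V2=0.000, V3=-0.4793, V4=-5.049, V5=24.45, V6=-1.637, V7=23.96
aux → i_L1=0.03870, i_V1=-0.6317

-0.03412 A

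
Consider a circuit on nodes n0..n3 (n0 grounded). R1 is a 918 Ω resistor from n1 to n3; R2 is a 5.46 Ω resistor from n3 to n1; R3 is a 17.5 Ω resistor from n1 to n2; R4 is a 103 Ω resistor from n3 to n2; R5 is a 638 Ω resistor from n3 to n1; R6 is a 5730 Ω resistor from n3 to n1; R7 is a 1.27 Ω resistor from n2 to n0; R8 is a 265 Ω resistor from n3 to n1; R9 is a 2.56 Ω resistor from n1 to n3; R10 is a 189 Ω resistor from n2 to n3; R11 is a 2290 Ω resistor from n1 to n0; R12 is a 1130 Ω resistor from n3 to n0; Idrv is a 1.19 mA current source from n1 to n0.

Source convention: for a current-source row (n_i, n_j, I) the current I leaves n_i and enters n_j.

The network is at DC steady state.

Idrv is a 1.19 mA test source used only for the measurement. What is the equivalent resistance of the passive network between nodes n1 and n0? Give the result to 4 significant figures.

Element admittances at DC:
  Y(R1) = 0.001089 S between n1,n3
  Y(R2) = 0.1832 S between n3,n1
  Y(R3) = 0.05714 S between n1,n2
  Y(R4) = 0.009709 S between n3,n2
  Y(R5) = 0.001567 S between n3,n1
  Y(R6) = 0.0001745 S between n3,n1
  Y(R7) = 0.7874 S between n2,n0
  Y(R8) = 0.003774 S between n3,n1
  Y(R9) = 0.3906 S between n1,n3
  Y(R10) = 0.005291 S between n2,n3
  Y(R11) = 0.0004367 S between n1,n0
  Y(R12) = 0.0008850 S between n3,n0
  Idrv: injects 0.00119 A into n0 (from n1)
Assemble and solve the 3×3 MNA system:
  V(n1)=-0.01775  V(n2)=-0.001482  V(n3)=-0.01731

R_eq = 14.91 Ω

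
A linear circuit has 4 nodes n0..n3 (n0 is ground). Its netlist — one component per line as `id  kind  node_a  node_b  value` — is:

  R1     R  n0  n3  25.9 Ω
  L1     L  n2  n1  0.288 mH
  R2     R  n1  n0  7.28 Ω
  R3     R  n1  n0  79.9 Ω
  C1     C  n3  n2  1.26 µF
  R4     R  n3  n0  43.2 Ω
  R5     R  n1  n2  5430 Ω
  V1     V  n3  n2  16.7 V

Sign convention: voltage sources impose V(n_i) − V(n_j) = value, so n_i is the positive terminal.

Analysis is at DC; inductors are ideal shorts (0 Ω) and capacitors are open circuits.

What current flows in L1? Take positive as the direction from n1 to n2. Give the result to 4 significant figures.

0.7304 A

Apply KCL at each of the 3 non-ground nodes and solve the resulting linear system.
Node n1: branches {L1, R2, R3, R5} → V_1 = -4.873
Node n2: branches {L1, C1, R5, V1} → V_2 = -4.873
Node n3: branches {R1, C1, R4, V1} → V_3 = 11.83
Source currents: i(L1)=-0.7304, i(V1)=-0.7304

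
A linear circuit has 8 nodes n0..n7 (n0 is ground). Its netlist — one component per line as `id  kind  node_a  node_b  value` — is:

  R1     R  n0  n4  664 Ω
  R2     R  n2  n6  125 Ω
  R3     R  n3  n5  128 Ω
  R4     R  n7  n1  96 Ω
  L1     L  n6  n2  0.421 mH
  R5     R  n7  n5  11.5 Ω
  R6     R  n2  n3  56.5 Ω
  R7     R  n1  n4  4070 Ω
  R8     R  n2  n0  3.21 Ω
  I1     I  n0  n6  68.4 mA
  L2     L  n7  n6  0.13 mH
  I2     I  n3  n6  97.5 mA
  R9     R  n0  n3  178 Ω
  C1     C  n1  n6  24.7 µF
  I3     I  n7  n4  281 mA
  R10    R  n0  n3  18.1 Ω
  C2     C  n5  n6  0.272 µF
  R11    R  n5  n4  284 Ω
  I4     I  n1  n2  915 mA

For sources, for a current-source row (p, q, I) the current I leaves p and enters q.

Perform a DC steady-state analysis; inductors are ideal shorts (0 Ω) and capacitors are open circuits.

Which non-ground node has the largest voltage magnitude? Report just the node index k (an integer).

1

Element admittances at DC:
  Y(R1) = 0.001506 S between n0,n4
  Y(R2) = 0.008000 S between n2,n6
  Y(R3) = 0.007812 S between n3,n5
  Y(R4) = 0.01042 S between n7,n1
  L1: short n6↔n2 (DC inductor)
  Y(R5) = 0.08696 S between n7,n5
  Y(R6) = 0.01770 S between n2,n3
  Y(R7) = 0.0002457 S between n1,n4
  Y(R8) = 0.3115 S between n2,n0
  I1: injects 0.0684 A into n6 (from n0)
  L2: short n7↔n6 (DC inductor)
  I2: injects 0.0975 A into n6 (from n3)
  Y(R9) = 0.005618 S between n0,n3
  Y(C1) = 0.000 S between n1,n6
  I3: injects 0.281 A into n4 (from n7)
  Y(R10) = 0.05525 S between n0,n3
  Y(C2) = 0.000 S between n5,n6
  Y(R11) = 0.003521 S between n5,n4
  I4: injects 0.915 A into n2 (from n1)
Assemble and solve the 9×9 MNA system:
  V(n1)=-84.50  V(n2)=0.1560  V(n3)=-0.9270  V(n4)=50.61  V(n5)=1.877  V(n6)=0.1560  V(n7)=0.1560
  i(L1)=-0.8472  i(L2)=-1.013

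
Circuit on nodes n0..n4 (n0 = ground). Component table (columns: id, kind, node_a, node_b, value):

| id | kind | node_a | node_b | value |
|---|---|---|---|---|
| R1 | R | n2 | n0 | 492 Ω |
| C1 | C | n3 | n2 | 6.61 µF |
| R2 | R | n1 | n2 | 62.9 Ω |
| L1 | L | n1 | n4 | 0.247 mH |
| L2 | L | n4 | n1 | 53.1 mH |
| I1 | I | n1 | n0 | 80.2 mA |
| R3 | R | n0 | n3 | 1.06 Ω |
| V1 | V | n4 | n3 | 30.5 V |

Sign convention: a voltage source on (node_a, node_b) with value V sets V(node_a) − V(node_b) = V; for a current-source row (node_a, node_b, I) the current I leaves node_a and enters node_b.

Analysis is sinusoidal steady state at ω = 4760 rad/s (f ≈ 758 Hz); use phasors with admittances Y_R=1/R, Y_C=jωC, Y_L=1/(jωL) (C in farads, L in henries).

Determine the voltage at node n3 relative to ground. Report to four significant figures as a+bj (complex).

-0.09874+0.02545j V

Element admittances at ω=4760 rad/s:
  Y(R1) = 0.002033+0.000j S between n2,n0
  Y(C1) = 0.000+0.03146j S between n3,n2
  Y(R2) = 0.01590+0.000j S between n1,n2
  Y(L1) = 0.000-0.8505j S between n1,n4
  Y(L2) = 0.000-0.003956j S between n4,n1
  I1: injects 0.0802 A into n0 (from n1)
  Y(R3) = 0.9434+0.000j S between n0,n3
  V1: constraint V(n4)−V(n3) = 30.5
Assemble and solve the 5×5 MNA system:
  V(n1)=30.61-0.5194j  V(n2)=6.370-11.81j  V(n3)=-0.09874+0.02545j  V(n4)=30.40+0.02545j
  i(V1)=-0.4656-0.1795j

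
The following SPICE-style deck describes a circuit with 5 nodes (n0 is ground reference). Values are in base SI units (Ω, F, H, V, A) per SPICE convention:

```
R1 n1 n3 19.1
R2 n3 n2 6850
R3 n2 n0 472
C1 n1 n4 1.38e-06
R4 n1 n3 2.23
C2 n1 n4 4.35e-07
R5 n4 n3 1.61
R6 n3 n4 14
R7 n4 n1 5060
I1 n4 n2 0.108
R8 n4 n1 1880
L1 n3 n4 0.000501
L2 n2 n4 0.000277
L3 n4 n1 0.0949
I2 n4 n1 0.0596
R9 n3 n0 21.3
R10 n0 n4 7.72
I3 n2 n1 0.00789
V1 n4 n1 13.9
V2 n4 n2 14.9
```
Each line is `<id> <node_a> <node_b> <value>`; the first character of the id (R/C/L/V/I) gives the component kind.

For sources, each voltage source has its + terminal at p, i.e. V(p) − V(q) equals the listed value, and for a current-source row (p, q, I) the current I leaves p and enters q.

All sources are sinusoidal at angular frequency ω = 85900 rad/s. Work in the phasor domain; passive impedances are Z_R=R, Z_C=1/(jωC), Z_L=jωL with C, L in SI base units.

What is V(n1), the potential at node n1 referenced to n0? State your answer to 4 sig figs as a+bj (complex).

Element admittances at ω=85900 rad/s:
  Y(R1) = 0.05236+0.000j S between n1,n3
  Y(R2) = 0.0001460+0.000j S between n3,n2
  Y(R3) = 0.002119+0.000j S between n2,n0
  Y(C1) = 0.000+0.1185j S between n1,n4
  Y(R4) = 0.4484+0.000j S between n1,n3
  Y(C2) = 0.000+0.03737j S between n1,n4
  Y(R5) = 0.6211+0.000j S between n4,n3
  Y(R6) = 0.07143+0.000j S between n3,n4
  Y(R7) = 0.0001976+0.000j S between n4,n1
  I1: injects 0.108 A into n2 (from n4)
  Y(R8) = 0.0005319+0.000j S between n4,n1
  Y(L1) = 0.000-0.02324j S between n3,n4
  Y(L2) = 0.000-0.04203j S between n2,n4
  Y(L3) = 0.000-0.0001227j S between n4,n1
  I2: injects 0.0596 A into n1 (from n4)
  Y(R9) = 0.04695+0.000j S between n3,n0
  Y(R10) = 0.1295+0.000j S between n0,n4
  I3: injects 0.00789 A into n1 (from n2)
  V1: constraint V(n4)−V(n1) = 13.9
  V2: constraint V(n4)−V(n2) = 14.9
Assemble and solve the 6×6 MNA system:
  V(n1)=-12.23+0.02822j  V(n2)=-13.23+0.02822j  V(n3)=-4.006-0.07914j  V(n4)=1.668+0.02822j
  i(V1)=-4.197-2.112j  i(V2)=-0.1295+0.6263j

-12.23+0.02822j V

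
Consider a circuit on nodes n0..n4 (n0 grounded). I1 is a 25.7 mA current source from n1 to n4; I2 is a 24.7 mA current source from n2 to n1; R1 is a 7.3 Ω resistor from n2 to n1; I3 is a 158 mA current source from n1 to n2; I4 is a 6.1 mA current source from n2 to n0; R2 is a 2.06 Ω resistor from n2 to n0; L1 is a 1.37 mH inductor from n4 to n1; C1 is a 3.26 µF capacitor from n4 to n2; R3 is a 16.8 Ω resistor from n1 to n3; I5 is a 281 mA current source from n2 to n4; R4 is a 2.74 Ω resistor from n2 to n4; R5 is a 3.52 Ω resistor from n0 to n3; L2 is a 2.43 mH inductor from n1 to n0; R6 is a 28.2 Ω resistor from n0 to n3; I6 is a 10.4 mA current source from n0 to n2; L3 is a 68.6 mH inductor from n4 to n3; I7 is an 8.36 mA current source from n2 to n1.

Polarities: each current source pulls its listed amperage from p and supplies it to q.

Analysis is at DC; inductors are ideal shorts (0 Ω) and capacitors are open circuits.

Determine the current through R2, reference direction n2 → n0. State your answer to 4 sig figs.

Apply KCL at each of the 4 non-ground nodes and solve the resulting linear system.
Node n1: branches {I1, I2, R1, I3, L1, R3, L2, I7} → V_1 = 0.000
Node n2: branches {I2, R1, I3, I4, R2, C1, I5, R4, I6, I7} → V_2 = -0.1537
Node n3: branches {R3, R5, R6, L3} → V_3 = 0.000
Node n4: branches {I1, L1, C1, I5, R4, L3} → V_4 = 0.000
Source currents: i(L1)=0.2506, i(L2)=0.07891, i(L3)=0.000

-0.07461 A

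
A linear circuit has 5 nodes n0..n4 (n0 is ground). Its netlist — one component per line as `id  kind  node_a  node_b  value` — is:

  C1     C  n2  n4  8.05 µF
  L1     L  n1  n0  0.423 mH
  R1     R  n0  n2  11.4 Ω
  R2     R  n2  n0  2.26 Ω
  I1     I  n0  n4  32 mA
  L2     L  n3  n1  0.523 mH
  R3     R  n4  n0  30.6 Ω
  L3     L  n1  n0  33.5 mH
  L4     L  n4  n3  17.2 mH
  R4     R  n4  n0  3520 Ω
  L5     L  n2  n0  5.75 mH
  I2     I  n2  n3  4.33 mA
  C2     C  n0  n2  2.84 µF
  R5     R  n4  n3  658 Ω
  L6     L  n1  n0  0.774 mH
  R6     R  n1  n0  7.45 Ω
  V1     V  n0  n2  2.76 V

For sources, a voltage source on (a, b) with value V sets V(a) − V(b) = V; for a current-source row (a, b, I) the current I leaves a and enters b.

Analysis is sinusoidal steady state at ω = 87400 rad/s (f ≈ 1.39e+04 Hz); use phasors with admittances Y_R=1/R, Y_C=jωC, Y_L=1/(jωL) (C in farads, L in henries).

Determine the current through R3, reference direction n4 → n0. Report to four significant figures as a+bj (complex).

Element admittances at ω=87400 rad/s:
  Y(C1) = 0.000+0.7036j S between n2,n4
  Y(L1) = 0.000-0.02705j S between n1,n0
  Y(R1) = 0.08772+0.000j S between n0,n2
  Y(R2) = 0.4425+0.000j S between n2,n0
  I1: injects 0.032 A into n4 (from n0)
  Y(L2) = 0.000-0.02188j S between n3,n1
  Y(R3) = 0.03268+0.000j S between n4,n0
  Y(L3) = 0.000-0.0003415j S between n1,n0
  Y(L4) = 0.000-0.0006652j S between n4,n3
  Y(R4) = 0.0002841+0.000j S between n4,n0
  Y(L5) = 0.000-0.001990j S between n2,n0
  I2: injects 0.00433 A into n3 (from n2)
  Y(C2) = 0.000+0.2482j S between n0,n2
  Y(R5) = 0.001520+0.000j S between n4,n3
  Y(L6) = 0.000-0.01478j S between n1,n0
  Y(R6) = 0.1342+0.000j S between n1,n0
  V1: constraint V(n0)−V(n2) = 2.76
Assemble and solve the 5×5 MNA system:
  V(n1)=-0.002344+0.01034j  V(n2)=-2.760+0.000j  V(n3)=-0.07030+0.01588j  V(n4)=-2.754-0.1805j
  i(V1)=-1.586-0.6840j

-0.08999-0.005898j A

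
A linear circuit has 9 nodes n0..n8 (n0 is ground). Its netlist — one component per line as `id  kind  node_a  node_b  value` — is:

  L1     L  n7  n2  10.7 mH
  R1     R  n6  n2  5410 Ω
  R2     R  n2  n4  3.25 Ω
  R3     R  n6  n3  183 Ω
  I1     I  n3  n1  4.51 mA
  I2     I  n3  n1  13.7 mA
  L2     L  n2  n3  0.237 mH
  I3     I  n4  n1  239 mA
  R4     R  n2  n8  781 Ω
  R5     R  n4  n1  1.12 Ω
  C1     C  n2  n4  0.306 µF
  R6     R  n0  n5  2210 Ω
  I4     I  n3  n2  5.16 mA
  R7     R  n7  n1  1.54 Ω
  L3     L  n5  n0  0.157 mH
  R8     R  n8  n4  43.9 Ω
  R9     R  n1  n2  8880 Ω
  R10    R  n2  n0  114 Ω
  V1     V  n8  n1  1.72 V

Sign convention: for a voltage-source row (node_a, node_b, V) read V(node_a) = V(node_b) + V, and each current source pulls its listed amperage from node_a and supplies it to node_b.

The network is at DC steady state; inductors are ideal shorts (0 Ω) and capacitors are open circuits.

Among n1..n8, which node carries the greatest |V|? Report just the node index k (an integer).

8

MNA unknowns: 8 node voltages V₁..V_8 plus 4 source currents (L1, L2, L3, V1)
L1: row V7−V2=0, i_L1 at 7,2
R1: Y=0.0001848 on G[6,2]
R2: Y=0.3077 on G[2,4]
R3: Y=0.005464 on G[6,3]
I1: z[3]−=0.00451, z[1]+=0.00451
I2: z[3]−=0.0137, z[1]+=0.0137
L2: row V2−V3=0, i_L2 at 2,3
I3: z[4]−=0.239, z[1]+=0.239
R4: Y=0.001280 on G[2,8]
R5: Y=0.8929 on G[4,1]
C1: Y=0.000 on G[2,4]
R6: Y=0.0004525 on G[0,5]
I4: z[3]−=0.00516, z[2]+=0.00516
R7: Y=0.6494 on G[7,1]
L3: row V5−V0=0, i_L3 at 5,0
R8: Y=0.02278 on G[8,4]
R9: Y=0.0001126 on G[1,2]
R10: Y=0.008772 on G[2,0]
V1: row V8−V1=1.72, i_V1 at 8,1
solve → V1=0.07521, V2=0.000, V3=0.000, V4=-0.1070, V5=0.000, V6=0.000, V7=0.000, V8=1.795
aux → i_L1=0.04884, i_L2=0.02337, i_L3=0.000, i_V1=-0.04563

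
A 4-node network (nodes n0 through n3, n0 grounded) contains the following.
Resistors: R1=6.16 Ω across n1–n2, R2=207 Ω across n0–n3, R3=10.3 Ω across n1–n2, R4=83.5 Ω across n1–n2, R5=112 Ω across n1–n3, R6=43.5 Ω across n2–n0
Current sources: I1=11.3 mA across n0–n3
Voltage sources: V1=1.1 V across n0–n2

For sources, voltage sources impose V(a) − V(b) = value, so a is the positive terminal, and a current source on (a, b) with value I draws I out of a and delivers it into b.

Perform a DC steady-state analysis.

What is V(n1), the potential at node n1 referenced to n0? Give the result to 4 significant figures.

MNA unknowns: 3 node voltages V₁..V_3 plus 1 source current (V1)
R1: Y=0.1623 on G[1,2]
R2: Y=0.004831 on G[0,3]
R3: Y=0.09709 on G[1,2]
R4: Y=0.01198 on G[1,2]
R5: Y=0.008929 on G[1,3]
R6: Y=0.02299 on G[2,0]
I1: z[0]−=0.0113, z[3]+=0.0113
V1: row V0−V2=1.1, i_V1 at 0,2
solve → V1=-1.061, V2=-1.100, V3=0.1329
aux → i_V1=-0.03595

-1.061 V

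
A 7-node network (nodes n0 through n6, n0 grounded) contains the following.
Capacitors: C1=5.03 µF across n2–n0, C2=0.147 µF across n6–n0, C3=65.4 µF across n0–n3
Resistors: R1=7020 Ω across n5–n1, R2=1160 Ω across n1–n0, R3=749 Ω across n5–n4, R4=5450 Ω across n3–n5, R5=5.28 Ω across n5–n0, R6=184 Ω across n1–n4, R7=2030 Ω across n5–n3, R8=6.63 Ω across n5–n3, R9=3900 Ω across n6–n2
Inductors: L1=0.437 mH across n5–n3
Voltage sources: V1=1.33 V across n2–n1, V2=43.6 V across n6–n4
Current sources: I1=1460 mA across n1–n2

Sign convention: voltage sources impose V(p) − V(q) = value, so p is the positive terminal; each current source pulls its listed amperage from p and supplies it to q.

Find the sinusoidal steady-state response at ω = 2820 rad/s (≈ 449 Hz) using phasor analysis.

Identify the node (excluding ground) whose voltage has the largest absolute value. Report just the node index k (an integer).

MNA unknowns: 6 node voltages V₁..V_6 plus 2 source currents (V1, V2)
C1: Y=0.000+0.01418j on G[2,0]
C2: Y=0.000+0.0004145j on G[6,0]
R1: Y=0.0001425+0.000j on G[5,1]
R2: Y=0.0008621+0.000j on G[1,0]
C3: Y=0.000+0.1844j on G[0,3]
R3: Y=0.001335+0.000j on G[5,4]
R4: Y=0.0001835+0.000j on G[3,5]
R5: Y=0.1894+0.000j on G[5,0]
L1: Y=0.000-0.8115j on G[5,3]
R6: Y=0.005435+0.000j on G[1,4]
R7: Y=0.0004926+0.000j on G[5,3]
R8: Y=0.1508+0.000j on G[5,3]
R9: Y=0.0002564+0.000j on G[6,2]
V1: row V2−V1=1.33, i_V1 at 2,1
V2: row V6−V4=43.6, i_V2 at 6,4
I1: z[1]−=1.46, z[2]+=1.46
solve → V1=-2.219-0.4061j, V2=-0.8891-0.4061j, V3=-0.02445+0.007025j, V4=-3.503-2.694j, V5=-0.01937+0.004479j, V6=40.10-2.694j
aux → i_V1=1.465+0.01202j, i_V2=-0.01163-0.01604j

6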